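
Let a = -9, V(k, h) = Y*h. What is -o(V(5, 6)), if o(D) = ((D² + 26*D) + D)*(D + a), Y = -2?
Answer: -3780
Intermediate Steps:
V(k, h) = -2*h
o(D) = (-9 + D)*(D² + 27*D) (o(D) = ((D² + 26*D) + D)*(D - 9) = (D² + 27*D)*(-9 + D) = (-9 + D)*(D² + 27*D))
-o(V(5, 6)) = -(-2*6)*(-243 + (-2*6)² + 18*(-2*6)) = -(-12)*(-243 + (-12)² + 18*(-12)) = -(-12)*(-243 + 144 - 216) = -(-12)*(-315) = -1*3780 = -3780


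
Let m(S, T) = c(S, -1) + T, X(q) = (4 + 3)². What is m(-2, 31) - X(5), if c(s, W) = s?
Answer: -20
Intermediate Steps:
X(q) = 49 (X(q) = 7² = 49)
m(S, T) = S + T
m(-2, 31) - X(5) = (-2 + 31) - 1*49 = 29 - 49 = -20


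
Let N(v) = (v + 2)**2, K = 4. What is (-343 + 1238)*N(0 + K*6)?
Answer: 605020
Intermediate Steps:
N(v) = (2 + v)**2
(-343 + 1238)*N(0 + K*6) = (-343 + 1238)*(2 + (0 + 4*6))**2 = 895*(2 + (0 + 24))**2 = 895*(2 + 24)**2 = 895*26**2 = 895*676 = 605020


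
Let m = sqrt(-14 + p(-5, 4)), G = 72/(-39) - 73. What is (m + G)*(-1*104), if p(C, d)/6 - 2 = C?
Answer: 7784 - 416*I*sqrt(2) ≈ 7784.0 - 588.31*I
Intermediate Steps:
p(C, d) = 12 + 6*C
G = -973/13 (G = 72*(-1/39) - 73 = -24/13 - 73 = -973/13 ≈ -74.846)
m = 4*I*sqrt(2) (m = sqrt(-14 + (12 + 6*(-5))) = sqrt(-14 + (12 - 30)) = sqrt(-14 - 18) = sqrt(-32) = 4*I*sqrt(2) ≈ 5.6569*I)
(m + G)*(-1*104) = (4*I*sqrt(2) - 973/13)*(-1*104) = (-973/13 + 4*I*sqrt(2))*(-104) = 7784 - 416*I*sqrt(2)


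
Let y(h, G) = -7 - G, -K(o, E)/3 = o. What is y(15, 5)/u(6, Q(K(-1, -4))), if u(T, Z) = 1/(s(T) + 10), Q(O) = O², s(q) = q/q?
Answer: -132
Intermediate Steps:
K(o, E) = -3*o
s(q) = 1
u(T, Z) = 1/11 (u(T, Z) = 1/(1 + 10) = 1/11)
y(15, 5)/u(6, Q(K(-1, -4))) = (-7 - 1*5)/(1/11) = (-7 - 5)*11 = -12*11 = -132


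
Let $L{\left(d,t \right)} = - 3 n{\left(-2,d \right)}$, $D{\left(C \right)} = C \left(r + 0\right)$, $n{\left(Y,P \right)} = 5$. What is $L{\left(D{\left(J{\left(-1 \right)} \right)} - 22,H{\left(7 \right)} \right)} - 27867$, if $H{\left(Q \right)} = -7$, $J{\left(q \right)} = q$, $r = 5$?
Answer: $-27882$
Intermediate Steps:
$D{\left(C \right)} = 5 C$ ($D{\left(C \right)} = C \left(5 + 0\right) = C 5 = 5 C$)
$L{\left(d,t \right)} = -15$ ($L{\left(d,t \right)} = \left(-3\right) 5 = -15$)
$L{\left(D{\left(J{\left(-1 \right)} \right)} - 22,H{\left(7 \right)} \right)} - 27867 = -15 - 27867 = -27882$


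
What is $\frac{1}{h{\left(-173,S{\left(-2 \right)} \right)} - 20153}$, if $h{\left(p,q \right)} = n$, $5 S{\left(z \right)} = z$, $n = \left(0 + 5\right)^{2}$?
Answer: $- \frac{1}{20128} \approx -4.9682 \cdot 10^{-5}$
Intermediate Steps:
$n = 25$ ($n = 5^{2} = 25$)
$S{\left(z \right)} = \frac{z}{5}$
$h{\left(p,q \right)} = 25$
$\frac{1}{h{\left(-173,S{\left(-2 \right)} \right)} - 20153} = \frac{1}{25 - 20153} = \frac{1}{-20128} = - \frac{1}{20128}$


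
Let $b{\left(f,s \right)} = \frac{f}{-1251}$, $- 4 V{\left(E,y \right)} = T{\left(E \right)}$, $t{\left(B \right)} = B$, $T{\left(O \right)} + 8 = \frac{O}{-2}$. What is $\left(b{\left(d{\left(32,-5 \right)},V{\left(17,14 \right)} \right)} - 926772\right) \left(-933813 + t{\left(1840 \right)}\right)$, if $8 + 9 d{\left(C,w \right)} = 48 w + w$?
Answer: $\frac{9724696215546235}{11259} \approx 8.6373 \cdot 10^{11}$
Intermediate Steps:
$T{\left(O \right)} = -8 - \frac{O}{2}$ ($T{\left(O \right)} = -8 + \frac{O}{-2} = -8 + O \left(- \frac{1}{2}\right) = -8 - \frac{O}{2}$)
$d{\left(C,w \right)} = - \frac{8}{9} + \frac{49 w}{9}$ ($d{\left(C,w \right)} = - \frac{8}{9} + \frac{48 w + w}{9} = - \frac{8}{9} + \frac{49 w}{9}$)
$V{\left(E,y \right)} = 2 + \frac{E}{8}$ ($V{\left(E,y \right)} = - \frac{-8 - \frac{E}{2}}{4} = 2 + \frac{E}{8}$)
$b{\left(f,s \right)} = - \frac{f}{1251}$ ($b{\left(f,s \right)} = f \left(- \frac{1}{1251}\right) = - \frac{f}{1251}$)
$\left(b{\left(d{\left(32,-5 \right)},V{\left(17,14 \right)} \right)} - 926772\right) \left(-933813 + t{\left(1840 \right)}\right) = \left(- \frac{- \frac{8}{9} + \frac{49}{9} \left(-5\right)}{1251} - 926772\right) \left(-933813 + 1840\right) = \left(- \frac{- \frac{8}{9} - \frac{245}{9}}{1251} - 926772\right) \left(-931973\right) = \left(\left(- \frac{1}{1251}\right) \left(- \frac{253}{9}\right) - 926772\right) \left(-931973\right) = \left(\frac{253}{11259} - 926772\right) \left(-931973\right) = \left(- \frac{10434525695}{11259}\right) \left(-931973\right) = \frac{9724696215546235}{11259}$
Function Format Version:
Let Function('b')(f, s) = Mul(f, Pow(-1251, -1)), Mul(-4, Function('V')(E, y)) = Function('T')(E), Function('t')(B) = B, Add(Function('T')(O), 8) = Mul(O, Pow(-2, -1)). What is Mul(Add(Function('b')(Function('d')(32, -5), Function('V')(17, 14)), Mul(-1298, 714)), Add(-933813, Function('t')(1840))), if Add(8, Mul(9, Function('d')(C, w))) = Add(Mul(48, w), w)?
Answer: Rational(9724696215546235, 11259) ≈ 8.6373e+11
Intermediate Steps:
Function('T')(O) = Add(-8, Mul(Rational(-1, 2), O)) (Function('T')(O) = Add(-8, Mul(O, Pow(-2, -1))) = Add(-8, Mul(O, Rational(-1, 2))) = Add(-8, Mul(Rational(-1, 2), O)))
Function('d')(C, w) = Add(Rational(-8, 9), Mul(Rational(49, 9), w)) (Function('d')(C, w) = Add(Rational(-8, 9), Mul(Rational(1, 9), Add(Mul(48, w), w))) = Add(Rational(-8, 9), Mul(Rational(1, 9), Mul(49, w))) = Add(Rational(-8, 9), Mul(Rational(49, 9), w)))
Function('V')(E, y) = Add(2, Mul(Rational(1, 8), E)) (Function('V')(E, y) = Mul(Rational(-1, 4), Add(-8, Mul(Rational(-1, 2), E))) = Add(2, Mul(Rational(1, 8), E)))
Function('b')(f, s) = Mul(Rational(-1, 1251), f) (Function('b')(f, s) = Mul(f, Rational(-1, 1251)) = Mul(Rational(-1, 1251), f))
Mul(Add(Function('b')(Function('d')(32, -5), Function('V')(17, 14)), Mul(-1298, 714)), Add(-933813, Function('t')(1840))) = Mul(Add(Mul(Rational(-1, 1251), Add(Rational(-8, 9), Mul(Rational(49, 9), -5))), Mul(-1298, 714)), Add(-933813, 1840)) = Mul(Add(Mul(Rational(-1, 1251), Add(Rational(-8, 9), Rational(-245, 9))), -926772), -931973) = Mul(Add(Mul(Rational(-1, 1251), Rational(-253, 9)), -926772), -931973) = Mul(Add(Rational(253, 11259), -926772), -931973) = Mul(Rational(-10434525695, 11259), -931973) = Rational(9724696215546235, 11259)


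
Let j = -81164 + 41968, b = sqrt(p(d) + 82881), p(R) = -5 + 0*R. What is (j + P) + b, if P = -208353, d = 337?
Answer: -247549 + 2*sqrt(20719) ≈ -2.4726e+5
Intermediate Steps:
p(R) = -5 (p(R) = -5 + 0 = -5)
b = 2*sqrt(20719) (b = sqrt(-5 + 82881) = sqrt(82876) = 2*sqrt(20719) ≈ 287.88)
j = -39196
(j + P) + b = (-39196 - 208353) + 2*sqrt(20719) = -247549 + 2*sqrt(20719)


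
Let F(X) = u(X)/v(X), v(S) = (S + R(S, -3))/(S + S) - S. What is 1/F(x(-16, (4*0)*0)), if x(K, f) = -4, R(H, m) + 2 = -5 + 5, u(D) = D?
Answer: -19/16 ≈ -1.1875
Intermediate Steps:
R(H, m) = -2 (R(H, m) = -2 + (-5 + 5) = -2 + 0 = -2)
v(S) = -S + (-2 + S)/(2*S) (v(S) = (S - 2)/(S + S) - S = (-2 + S)/((2*S)) - S = (-2 + S)*(1/(2*S)) - S = (-2 + S)/(2*S) - S = -S + (-2 + S)/(2*S))
F(X) = X/(½ - X - 1/X)
1/F(x(-16, (4*0)*0)) = 1/(2*(-4)²/(-2 - 4*(1 - 2*(-4)))) = 1/(2*16/(-2 - 4*(1 + 8))) = 1/(2*16/(-2 - 4*9)) = 1/(2*16/(-2 - 36)) = 1/(2*16/(-38)) = 1/(2*16*(-1/38)) = 1/(-16/19) = -19/16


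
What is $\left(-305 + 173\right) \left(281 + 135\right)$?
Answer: $-54912$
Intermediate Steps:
$\left(-305 + 173\right) \left(281 + 135\right) = \left(-132\right) 416 = -54912$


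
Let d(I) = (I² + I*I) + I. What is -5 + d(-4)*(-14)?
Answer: -397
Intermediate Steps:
d(I) = I + 2*I² (d(I) = (I² + I²) + I = 2*I² + I = I + 2*I²)
-5 + d(-4)*(-14) = -5 - 4*(1 + 2*(-4))*(-14) = -5 - 4*(1 - 8)*(-14) = -5 - 4*(-7)*(-14) = -5 + 28*(-14) = -5 - 392 = -397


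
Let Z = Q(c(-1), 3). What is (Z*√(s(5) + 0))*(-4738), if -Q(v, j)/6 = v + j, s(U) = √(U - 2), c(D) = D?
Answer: 56856*3^(¼) ≈ 74827.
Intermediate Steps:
s(U) = √(-2 + U)
Q(v, j) = -6*j - 6*v (Q(v, j) = -6*(v + j) = -6*(j + v) = -6*j - 6*v)
Z = -12 (Z = -6*3 - 6*(-1) = -18 + 6 = -12)
(Z*√(s(5) + 0))*(-4738) = -12*√(√(-2 + 5) + 0)*(-4738) = -12*√(√3 + 0)*(-4738) = -12*3^(¼)*(-4738) = 56856*3^(¼)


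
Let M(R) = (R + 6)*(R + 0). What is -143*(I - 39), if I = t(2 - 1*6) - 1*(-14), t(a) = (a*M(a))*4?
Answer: -14729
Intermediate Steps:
M(R) = R*(6 + R) (M(R) = (6 + R)*R = R*(6 + R))
t(a) = 4*a**2*(6 + a) (t(a) = (a*(a*(6 + a)))*4 = (a**2*(6 + a))*4 = 4*a**2*(6 + a))
I = 142 (I = 4*(2 - 1*6)**2*(6 + (2 - 1*6)) - 1*(-14) = 4*(2 - 6)**2*(6 + (2 - 6)) + 14 = 4*(-4)**2*(6 - 4) + 14 = 4*16*2 + 14 = 128 + 14 = 142)
-143*(I - 39) = -143*(142 - 39) = -143*103 = -14729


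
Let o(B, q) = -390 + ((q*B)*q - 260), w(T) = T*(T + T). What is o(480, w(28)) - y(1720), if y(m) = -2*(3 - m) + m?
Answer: 1180133716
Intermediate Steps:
y(m) = -6 + 3*m (y(m) = (-6 + 2*m) + m = -6 + 3*m)
w(T) = 2*T**2 (w(T) = T*(2*T) = 2*T**2)
o(B, q) = -650 + B*q**2 (o(B, q) = -390 + ((B*q)*q - 260) = -390 + (B*q**2 - 260) = -390 + (-260 + B*q**2) = -650 + B*q**2)
o(480, w(28)) - y(1720) = (-650 + 480*(2*28**2)**2) - (-6 + 3*1720) = (-650 + 480*(2*784)**2) - (-6 + 5160) = (-650 + 480*1568**2) - 1*5154 = (-650 + 480*2458624) - 5154 = (-650 + 1180139520) - 5154 = 1180138870 - 5154 = 1180133716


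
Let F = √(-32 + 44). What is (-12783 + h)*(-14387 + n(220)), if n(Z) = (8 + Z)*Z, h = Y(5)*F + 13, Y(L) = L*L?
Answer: -456821210 + 1788650*√3 ≈ -4.5372e+8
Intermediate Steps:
F = 2*√3 (F = √12 = 2*√3 ≈ 3.4641)
Y(L) = L²
h = 13 + 50*√3 (h = 5²*(2*√3) + 13 = 25*(2*√3) + 13 = 50*√3 + 13 = 13 + 50*√3 ≈ 99.603)
n(Z) = Z*(8 + Z)
(-12783 + h)*(-14387 + n(220)) = (-12783 + (13 + 50*√3))*(-14387 + 220*(8 + 220)) = (-12770 + 50*√3)*(-14387 + 220*228) = (-12770 + 50*√3)*(-14387 + 50160) = (-12770 + 50*√3)*35773 = -456821210 + 1788650*√3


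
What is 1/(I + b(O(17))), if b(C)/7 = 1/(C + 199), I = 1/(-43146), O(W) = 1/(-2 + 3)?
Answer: 4314600/150911 ≈ 28.590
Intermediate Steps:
O(W) = 1 (O(W) = 1/1 = 1)
I = -1/43146 ≈ -2.3177e-5
b(C) = 7/(199 + C) (b(C) = 7/(C + 199) = 7/(199 + C))
1/(I + b(O(17))) = 1/(-1/43146 + 7/(199 + 1)) = 1/(-1/43146 + 7/200) = 1/(150911/4314600) = 4314600/150911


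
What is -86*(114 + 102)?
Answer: -18576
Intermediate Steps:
-86*(114 + 102) = -86*216 = -18576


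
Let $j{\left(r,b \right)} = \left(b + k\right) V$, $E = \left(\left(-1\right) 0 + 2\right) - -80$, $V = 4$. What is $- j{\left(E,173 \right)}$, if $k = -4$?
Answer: $-676$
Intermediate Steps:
$E = 82$ ($E = \left(0 + 2\right) + 80 = 2 + 80 = 82$)
$j{\left(r,b \right)} = -16 + 4 b$ ($j{\left(r,b \right)} = \left(b - 4\right) 4 = \left(-4 + b\right) 4 = -16 + 4 b$)
$- j{\left(E,173 \right)} = - (-16 + 4 \cdot 173) = - (-16 + 692) = \left(-1\right) 676 = -676$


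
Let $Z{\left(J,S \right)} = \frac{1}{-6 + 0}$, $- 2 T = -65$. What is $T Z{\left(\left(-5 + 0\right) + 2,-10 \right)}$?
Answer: $- \frac{65}{12} \approx -5.4167$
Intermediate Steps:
$T = \frac{65}{2}$ ($T = \left(- \frac{1}{2}\right) \left(-65\right) = \frac{65}{2} \approx 32.5$)
$Z{\left(J,S \right)} = - \frac{1}{6}$ ($Z{\left(J,S \right)} = \frac{1}{-6} = - \frac{1}{6}$)
$T Z{\left(\left(-5 + 0\right) + 2,-10 \right)} = \frac{65}{2} \left(- \frac{1}{6}\right) = - \frac{65}{12}$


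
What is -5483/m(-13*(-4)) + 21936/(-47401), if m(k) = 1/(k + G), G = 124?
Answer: -45742366144/47401 ≈ -9.6501e+5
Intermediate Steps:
m(k) = 1/(124 + k) (m(k) = 1/(k + 124) = 1/(124 + k))
-5483/m(-13*(-4)) + 21936/(-47401) = -5483/(1/(124 - 13*(-4))) + 21936/(-47401) = -5483/(1/(124 + 52)) + 21936*(-1/47401) = -5483/(1/176) - 21936/47401 = -5483/1/176 - 21936/47401 = -5483*176 - 21936/47401 = -965008 - 21936/47401 = -45742366144/47401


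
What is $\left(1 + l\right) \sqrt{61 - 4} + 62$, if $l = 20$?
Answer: $62 + 21 \sqrt{57} \approx 220.55$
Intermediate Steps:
$\left(1 + l\right) \sqrt{61 - 4} + 62 = \left(1 + 20\right) \sqrt{61 - 4} + 62 = 21 \sqrt{57} + 62 = 62 + 21 \sqrt{57}$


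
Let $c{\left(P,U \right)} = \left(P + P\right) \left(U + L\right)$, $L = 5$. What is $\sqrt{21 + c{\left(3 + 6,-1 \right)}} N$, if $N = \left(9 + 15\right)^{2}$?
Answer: $576 \sqrt{93} \approx 5554.7$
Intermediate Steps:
$c{\left(P,U \right)} = 2 P \left(5 + U\right)$ ($c{\left(P,U \right)} = \left(P + P\right) \left(U + 5\right) = 2 P \left(5 + U\right)$)
$N = 576$ ($N = 24^{2} = 576$)
$\sqrt{21 + c{\left(3 + 6,-1 \right)}} N = \sqrt{21 + 2 \left(3 + 6\right) \left(5 - 1\right)} 576 = \sqrt{21 + 2 \cdot 9 \cdot 4} \cdot 576 = \sqrt{21 + 72} \cdot 576 = \sqrt{93} \cdot 576 = 576 \sqrt{93}$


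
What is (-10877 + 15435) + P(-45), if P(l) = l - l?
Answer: 4558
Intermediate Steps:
P(l) = 0
(-10877 + 15435) + P(-45) = (-10877 + 15435) + 0 = 4558 + 0 = 4558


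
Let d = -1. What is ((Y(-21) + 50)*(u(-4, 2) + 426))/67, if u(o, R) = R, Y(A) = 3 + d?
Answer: 22256/67 ≈ 332.18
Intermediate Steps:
Y(A) = 2 (Y(A) = 3 - 1 = 2)
((Y(-21) + 50)*(u(-4, 2) + 426))/67 = ((2 + 50)*(2 + 426))/67 = (52*428)*(1/67) = 22256*(1/67) = 22256/67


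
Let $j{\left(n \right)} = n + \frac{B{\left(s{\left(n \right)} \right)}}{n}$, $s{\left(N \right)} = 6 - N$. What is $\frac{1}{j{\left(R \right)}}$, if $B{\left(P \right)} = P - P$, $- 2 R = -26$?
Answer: $\frac{1}{13} \approx 0.076923$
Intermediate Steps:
$R = 13$ ($R = \left(- \frac{1}{2}\right) \left(-26\right) = 13$)
$B{\left(P \right)} = 0$
$j{\left(n \right)} = n$ ($j{\left(n \right)} = n + \frac{0}{n} = n + 0 = n$)
$\frac{1}{j{\left(R \right)}} = \frac{1}{13}$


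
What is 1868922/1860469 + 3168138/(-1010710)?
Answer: -2002642191051/940197311495 ≈ -2.1300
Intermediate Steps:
1868922/1860469 + 3168138/(-1010710) = 1868922*(1/1860469) + 3168138*(-1/1010710) = 1868922/1860469 - 1584069/505355 = -2002642191051/940197311495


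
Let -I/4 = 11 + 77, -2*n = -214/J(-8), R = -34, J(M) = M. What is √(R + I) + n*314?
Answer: -16799/4 + I*√386 ≈ -4199.8 + 19.647*I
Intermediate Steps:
n = -107/8 (n = -(-107)/(-8) = -(-107)*(-1)/8 = -½*107/4 = -107/8 ≈ -13.375)
I = -352 (I = -4*(11 + 77) = -4*88 = -352)
√(R + I) + n*314 = √(-34 - 352) - 107/8*314 = √(-386) - 16799/4 = I*√386 - 16799/4 = -16799/4 + I*√386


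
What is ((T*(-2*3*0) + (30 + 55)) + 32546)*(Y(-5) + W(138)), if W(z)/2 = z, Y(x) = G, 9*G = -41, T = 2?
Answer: 26572511/3 ≈ 8.8575e+6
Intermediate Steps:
G = -41/9 (G = (1/9)*(-41) = -41/9 ≈ -4.5556)
Y(x) = -41/9
W(z) = 2*z
((T*(-2*3*0) + (30 + 55)) + 32546)*(Y(-5) + W(138)) = ((2*(-2*3*0) + (30 + 55)) + 32546)*(-41/9 + 2*138) = ((2*(-6*0) + 85) + 32546)*(-41/9 + 276) = ((2*0 + 85) + 32546)*(2443/9) = ((0 + 85) + 32546)*(2443/9) = (85 + 32546)*(2443/9) = 32631*(2443/9) = 26572511/3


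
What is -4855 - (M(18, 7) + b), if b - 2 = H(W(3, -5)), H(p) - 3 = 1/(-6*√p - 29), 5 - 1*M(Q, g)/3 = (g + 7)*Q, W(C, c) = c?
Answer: 2*(-12357*√5 + 59725*I)/(-29*I + 6*√5) ≈ -4119.0 - 0.013141*I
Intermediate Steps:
M(Q, g) = 15 - 3*Q*(7 + g) (M(Q, g) = 15 - 3*(g + 7)*Q = 15 - 3*(7 + g)*Q = 15 - 3*Q*(7 + g))
H(p) = 3 + 1/(-29 - 6*√p) (H(p) = 3 + 1/(-6*√p - 29) = 3 + 1/(-29 - 6*√p))
b = 2 + 2*(43 + 9*I*√5)/(29 + 6*I*√5) (b = 2 + 2*(43 + 9*√(-5))/(29 + 6*√(-5)) = 2 + 2*(43 + 9*(I*√5))/(29 + 6*(I*√5)) = 2 + 2*(43 + 9*I*√5)/(29 + 6*I*√5) ≈ 4.9716 + 0.01314*I)
-4855 - (M(18, 7) + b) = -4855 - ((15 - 21*18 - 3*18*7) + (5076/1021 + 6*I*√5/1021)) = -4855 - ((15 - 378 - 378) + (5076/1021 + 6*I*√5/1021)) = -4855 - (-741 + (5076/1021 + 6*I*√5/1021)) = -4855 - (-751485/1021 + 6*I*√5/1021) = -4855 + (751485/1021 - 6*I*√5/1021) = -4205470/1021 - 6*I*√5/1021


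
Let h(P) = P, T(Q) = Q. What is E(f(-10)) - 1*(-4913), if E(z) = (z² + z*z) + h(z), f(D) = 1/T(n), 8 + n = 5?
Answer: 44216/9 ≈ 4912.9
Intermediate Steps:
n = -3 (n = -8 + 5 = -3)
f(D) = -⅓ (f(D) = 1/(-3) = -⅓)
E(z) = z + 2*z² (E(z) = (z² + z*z) + z = (z² + z²) + z = 2*z² + z = z + 2*z²)
E(f(-10)) - 1*(-4913) = -(1 + 2*(-⅓))/3 - 1*(-4913) = -(1 - ⅔)/3 + 4913 = -⅓*⅓ + 4913 = -⅑ + 4913 = 44216/9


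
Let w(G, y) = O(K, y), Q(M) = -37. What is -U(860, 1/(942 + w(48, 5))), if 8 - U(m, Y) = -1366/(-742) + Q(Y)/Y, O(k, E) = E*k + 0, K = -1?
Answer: -12864484/371 ≈ -34675.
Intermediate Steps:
O(k, E) = E*k
w(G, y) = -y (w(G, y) = y*(-1) = -y)
U(m, Y) = 2285/371 + 37/Y (U(m, Y) = 8 - (-1366/(-742) - 37/Y) = 8 - (-1366*(-1/742) - 37/Y) = 8 - (683/371 - 37/Y) = 8 + (-683/371 + 37/Y) = 2285/371 + 37/Y)
-U(860, 1/(942 + w(48, 5))) = -(2285/371 + 37/(1/(942 - 1*5))) = -(2285/371 + 37/(1/(942 - 5))) = -(2285/371 + 37/(1/937)) = -(2285/371 + 37*937) = -(2285/371 + 34669) = -1*12864484/371 = -12864484/371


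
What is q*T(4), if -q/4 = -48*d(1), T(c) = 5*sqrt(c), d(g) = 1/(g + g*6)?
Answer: 1920/7 ≈ 274.29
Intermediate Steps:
d(g) = 1/(7*g) (d(g) = 1/(g + 6*g) = 1/(7*g))
q = 192/7 (q = -(-192)*(1/7)/1 = -(-192)*(1/7)*1 = -(-192)/7 = -4*(-48/7) = 192/7 ≈ 27.429)
q*T(4) = 192*(5*sqrt(4))/7 = 192*(5*2)/7 = (192/7)*10 = 1920/7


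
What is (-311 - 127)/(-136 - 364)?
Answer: 219/250 ≈ 0.87600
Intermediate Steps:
(-311 - 127)/(-136 - 364) = -438/(-500) = -438*(-1/500) = 219/250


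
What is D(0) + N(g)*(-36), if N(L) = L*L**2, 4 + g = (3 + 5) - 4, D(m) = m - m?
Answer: 0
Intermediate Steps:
D(m) = 0
g = 0 (g = -4 + ((3 + 5) - 4) = -4 + (8 - 4) = -4 + 4 = 0)
N(L) = L**3
D(0) + N(g)*(-36) = 0 + 0**3*(-36) = 0 + 0*(-36) = 0 + 0 = 0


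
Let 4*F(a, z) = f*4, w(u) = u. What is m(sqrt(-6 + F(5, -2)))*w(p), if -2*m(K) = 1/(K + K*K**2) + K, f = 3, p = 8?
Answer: -14*I*sqrt(3)/3 ≈ -8.0829*I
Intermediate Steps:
F(a, z) = 3 (F(a, z) = (3*4)/4 = (1/4)*12 = 3)
m(K) = -K/2 - 1/(2*(K + K**3)) (m(K) = -(1/(K + K*K**2) + K)/2 = -(1/(K + K**3) + K)/2 = -(K + 1/(K + K**3))/2 = -K/2 - 1/(2*(K + K**3)))
m(sqrt(-6 + F(5, -2)))*w(p) = ((-1 - (sqrt(-6 + 3))**2 - (sqrt(-6 + 3))**4)/(2*(sqrt(-6 + 3))*(1 + (sqrt(-6 + 3))**2)))*8 = ((-1 - (sqrt(-3))**2 - (sqrt(-3))**4)/(2*(sqrt(-3))*(1 + (sqrt(-3))**2)))*8 = ((-1 - (I*sqrt(3))**2 - (I*sqrt(3))**4)/(2*((I*sqrt(3)))*(1 + (I*sqrt(3))**2)))*8 = ((-I*sqrt(3)/3)*(-1 - 1*(-3) - 1*9)/(2*(1 - 3)))*8 = ((1/2)*(-I*sqrt(3)/3)*(-1 + 3 - 9)/(-2))*8 = ((1/2)*(-I*sqrt(3)/3)*(-1/2)*(-7))*8 = -7*I*sqrt(3)/12*8 = -14*I*sqrt(3)/3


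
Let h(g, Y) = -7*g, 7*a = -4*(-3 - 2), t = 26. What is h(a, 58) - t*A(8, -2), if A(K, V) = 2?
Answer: -72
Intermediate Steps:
a = 20/7 (a = (-4*(-3 - 2))/7 = (-4*(-5))/7 = (1/7)*20 = 20/7 ≈ 2.8571)
h(a, 58) - t*A(8, -2) = -7*20/7 - 26*2 = -20 - 1*52 = -20 - 52 = -72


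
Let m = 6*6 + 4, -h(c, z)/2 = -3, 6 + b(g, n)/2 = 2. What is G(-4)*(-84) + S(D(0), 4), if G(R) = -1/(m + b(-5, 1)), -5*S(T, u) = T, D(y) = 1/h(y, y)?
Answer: 311/120 ≈ 2.5917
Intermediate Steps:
b(g, n) = -8 (b(g, n) = -12 + 2*2 = -12 + 4 = -8)
h(c, z) = 6 (h(c, z) = -2*(-3) = 6)
D(y) = ⅙ (D(y) = 1/6 = ⅙)
S(T, u) = -T/5
m = 40 (m = 36 + 4 = 40)
G(R) = -1/32 (G(R) = -1/(40 - 8) = -1/32)
G(-4)*(-84) + S(D(0), 4) = -1/32*(-84) - ⅕*⅙ = 21/8 - 1/30 = 311/120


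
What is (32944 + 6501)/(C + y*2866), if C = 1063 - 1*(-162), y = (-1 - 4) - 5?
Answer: -7889/5487 ≈ -1.4378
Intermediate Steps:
y = -10 (y = -5 - 5 = -10)
C = 1225 (C = 1063 + 162 = 1225)
(32944 + 6501)/(C + y*2866) = (32944 + 6501)/(1225 - 10*2866) = 39445/(1225 - 28660) = 39445/(-27435) = 39445*(-1/27435) = -7889/5487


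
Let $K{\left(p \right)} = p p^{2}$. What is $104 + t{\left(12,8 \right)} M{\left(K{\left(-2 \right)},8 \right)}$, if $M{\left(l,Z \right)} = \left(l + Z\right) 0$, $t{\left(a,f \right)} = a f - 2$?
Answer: $104$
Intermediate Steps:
$K{\left(p \right)} = p^{3}$
$t{\left(a,f \right)} = -2 + a f$
$M{\left(l,Z \right)} = 0$ ($M{\left(l,Z \right)} = \left(Z + l\right) 0 = 0$)
$104 + t{\left(12,8 \right)} M{\left(K{\left(-2 \right)},8 \right)} = 104 + \left(-2 + 12 \cdot 8\right) 0 = 104 + \left(-2 + 96\right) 0 = 104 + 94 \cdot 0 = 104 + 0 = 104$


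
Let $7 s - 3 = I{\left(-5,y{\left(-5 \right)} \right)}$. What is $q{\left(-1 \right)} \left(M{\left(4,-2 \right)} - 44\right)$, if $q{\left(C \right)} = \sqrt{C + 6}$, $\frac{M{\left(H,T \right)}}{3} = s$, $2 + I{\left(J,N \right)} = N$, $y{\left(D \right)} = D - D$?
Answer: $- \frac{305 \sqrt{5}}{7} \approx -97.429$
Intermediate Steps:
$y{\left(D \right)} = 0$
$I{\left(J,N \right)} = -2 + N$
$s = \frac{1}{7}$ ($s = \frac{3}{7} + \frac{-2 + 0}{7} = \frac{3}{7} + \frac{1}{7} \left(-2\right) = \frac{3}{7} - \frac{2}{7} = \frac{1}{7} \approx 0.14286$)
$M{\left(H,T \right)} = \frac{3}{7}$ ($M{\left(H,T \right)} = 3 \cdot \frac{1}{7} = \frac{3}{7}$)
$q{\left(C \right)} = \sqrt{6 + C}$
$q{\left(-1 \right)} \left(M{\left(4,-2 \right)} - 44\right) = \sqrt{6 - 1} \left(\frac{3}{7} - 44\right) = \sqrt{5} \left(- \frac{305}{7}\right) = - \frac{305 \sqrt{5}}{7}$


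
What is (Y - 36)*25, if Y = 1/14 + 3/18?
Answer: -18775/21 ≈ -894.05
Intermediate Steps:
Y = 5/21 (Y = 1*(1/14) + 3*(1/18) = 1/14 + ⅙ = 5/21 ≈ 0.23810)
(Y - 36)*25 = (5/21 - 36)*25 = -751/21*25 = -18775/21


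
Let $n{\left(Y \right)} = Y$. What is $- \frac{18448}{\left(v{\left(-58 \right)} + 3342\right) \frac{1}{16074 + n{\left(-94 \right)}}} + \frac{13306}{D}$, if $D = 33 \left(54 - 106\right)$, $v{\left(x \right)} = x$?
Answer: $- \frac{63239856193}{704418} \approx -89776.0$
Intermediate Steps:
$D = -1716$ ($D = 33 \left(-52\right) = -1716$)
$- \frac{18448}{\left(v{\left(-58 \right)} + 3342\right) \frac{1}{16074 + n{\left(-94 \right)}}} + \frac{13306}{D} = - \frac{18448}{\left(-58 + 3342\right) \frac{1}{16074 - 94}} + \frac{13306}{-1716} = - \frac{18448}{3284 \cdot \frac{1}{15980}} + 13306 \left(- \frac{1}{1716}\right) = - \frac{18448}{3284 \cdot \frac{1}{15980}} - \frac{6653}{858} = - \frac{18448}{\frac{821}{3995}} - \frac{6653}{858} = \left(-18448\right) \frac{3995}{821} - \frac{6653}{858} = - \frac{73699760}{821} - \frac{6653}{858} = - \frac{63239856193}{704418}$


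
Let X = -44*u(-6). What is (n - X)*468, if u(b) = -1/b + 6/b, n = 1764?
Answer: 808392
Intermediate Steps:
u(b) = 5/b
X = 110/3 (X = -220/(-6) = -220*(-1)/6 = -44*(-5/6) = 110/3 ≈ 36.667)
(n - X)*468 = (1764 - 1*110/3)*468 = (1764 - 110/3)*468 = (5182/3)*468 = 808392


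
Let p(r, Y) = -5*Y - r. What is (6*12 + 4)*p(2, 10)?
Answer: -3952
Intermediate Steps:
p(r, Y) = -r - 5*Y
(6*12 + 4)*p(2, 10) = (6*12 + 4)*(-1*2 - 5*10) = (72 + 4)*(-2 - 50) = 76*(-52) = -3952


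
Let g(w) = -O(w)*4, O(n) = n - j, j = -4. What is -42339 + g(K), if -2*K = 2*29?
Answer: -42239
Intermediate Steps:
O(n) = 4 + n (O(n) = n - 1*(-4) = n + 4 = 4 + n)
K = -29 ≈ -29.000
g(w) = -16 - 4*w (g(w) = -(4 + w)*4 = (-4 - w)*4 = -16 - 4*w)
-42339 + g(K) = -42339 + (-16 - 4*(-29)) = -42339 + (-16 + 116) = -42339 + 100 = -42239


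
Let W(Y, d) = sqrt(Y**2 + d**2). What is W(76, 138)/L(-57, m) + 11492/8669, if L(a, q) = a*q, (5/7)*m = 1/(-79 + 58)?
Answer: 11492/8669 + 10*sqrt(6205)/19 ≈ 42.784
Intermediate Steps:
m = -1/15 (m = 7/(5*(-79 + 58)) = (7/5)/(-21) = (7/5)*(-1/21) = -1/15 ≈ -0.066667)
W(76, 138)/L(-57, m) + 11492/8669 = sqrt(76**2 + 138**2)/((-57*(-1/15))) + 11492/8669 = sqrt(5776 + 19044)/(19/5) + 11492*(1/8669) = sqrt(24820)*(5/19) + 11492/8669 = (2*sqrt(6205))*(5/19) + 11492/8669 = 10*sqrt(6205)/19 + 11492/8669 = 11492/8669 + 10*sqrt(6205)/19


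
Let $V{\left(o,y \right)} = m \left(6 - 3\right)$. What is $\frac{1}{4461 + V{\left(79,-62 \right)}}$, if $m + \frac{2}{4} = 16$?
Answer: $\frac{2}{9015} \approx 0.00022185$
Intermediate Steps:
$m = \frac{31}{2}$ ($m = - \frac{1}{2} + 16 = \frac{31}{2} \approx 15.5$)
$V{\left(o,y \right)} = \frac{93}{2}$ ($V{\left(o,y \right)} = \frac{31 \left(6 - 3\right)}{2} = \frac{31}{2} \cdot 3 = \frac{93}{2}$)
$\frac{1}{4461 + V{\left(79,-62 \right)}} = \frac{1}{4461 + \frac{93}{2}} = \frac{1}{\frac{9015}{2}} = \frac{2}{9015}$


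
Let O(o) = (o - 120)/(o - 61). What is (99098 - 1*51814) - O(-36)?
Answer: 4586392/97 ≈ 47282.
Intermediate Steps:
O(o) = (-120 + o)/(-61 + o)
(99098 - 1*51814) - O(-36) = (99098 - 1*51814) - (-120 - 36)/(-61 - 36) = (99098 - 51814) - (-156)/(-97) = 47284 - (-1)*(-156)/97 = 47284 - 1*156/97 = 47284 - 156/97 = 4586392/97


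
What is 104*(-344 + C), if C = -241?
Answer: -60840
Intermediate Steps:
104*(-344 + C) = 104*(-344 - 241) = 104*(-585) = -60840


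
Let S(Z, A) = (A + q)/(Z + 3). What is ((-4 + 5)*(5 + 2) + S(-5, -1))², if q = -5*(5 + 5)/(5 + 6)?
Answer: 46225/484 ≈ 95.506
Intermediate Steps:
q = -50/11 (q = -5/(11/10) = -5/(11*(⅒)) = -5/11/10 = -5*10/11 = -50/11 ≈ -4.5455)
S(Z, A) = (-50/11 + A)/(3 + Z) (S(Z, A) = (A - 50/11)/(Z + 3) = (-50/11 + A)/(3 + Z))
((-4 + 5)*(5 + 2) + S(-5, -1))² = ((-4 + 5)*(5 + 2) + (-50/11 - 1)/(3 - 5))² = (1*7 - 61/11/(-2))² = (7 - ½*(-61/11))² = (7 + 61/22)² = (215/22)² = 46225/484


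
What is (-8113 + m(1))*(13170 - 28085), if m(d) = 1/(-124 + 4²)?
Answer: 13068597575/108 ≈ 1.2101e+8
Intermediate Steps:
m(d) = -1/108 (m(d) = 1/(-124 + 16) = 1/(-108) = -1/108)
(-8113 + m(1))*(13170 - 28085) = (-8113 - 1/108)*(13170 - 28085) = -876205/108*(-14915) = 13068597575/108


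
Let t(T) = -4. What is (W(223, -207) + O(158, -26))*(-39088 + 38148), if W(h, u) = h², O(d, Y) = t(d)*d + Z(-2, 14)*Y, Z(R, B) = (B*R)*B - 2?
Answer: -55780540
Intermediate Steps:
Z(R, B) = -2 + R*B² (Z(R, B) = R*B² - 2 = -2 + R*B²)
O(d, Y) = -394*Y - 4*d (O(d, Y) = -4*d + (-2 - 2*14²)*Y = -4*d + (-2 - 2*196)*Y = -4*d + (-2 - 392)*Y = -4*d - 394*Y = -394*Y - 4*d)
(W(223, -207) + O(158, -26))*(-39088 + 38148) = (223² + (-394*(-26) - 4*158))*(-39088 + 38148) = (49729 + (10244 - 632))*(-940) = (49729 + 9612)*(-940) = 59341*(-940) = -55780540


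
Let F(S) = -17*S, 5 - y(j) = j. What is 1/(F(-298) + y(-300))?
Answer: 1/5371 ≈ 0.00018619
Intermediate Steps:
y(j) = 5 - j
1/(F(-298) + y(-300)) = 1/(-17*(-298) + (5 - 1*(-300))) = 1/(5066 + (5 + 300)) = 1/(5066 + 305) = 1/5371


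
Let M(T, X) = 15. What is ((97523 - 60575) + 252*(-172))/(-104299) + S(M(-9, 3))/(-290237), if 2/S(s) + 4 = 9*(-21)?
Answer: 27559760618/449414290043 ≈ 0.061324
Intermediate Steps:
S(s) = -2/193 (S(s) = 2/(-4 + 9*(-21)) = 2/(-4 - 189) = 2/(-193) = 2*(-1/193) = -2/193)
((97523 - 60575) + 252*(-172))/(-104299) + S(M(-9, 3))/(-290237) = ((97523 - 60575) + 252*(-172))/(-104299) - 2/193/(-290237) = (36948 - 43344)*(-1/104299) - 2/193*(-1/290237) = -6396*(-1/104299) + 2/56015741 = 492/8023 + 2/56015741 = 27559760618/449414290043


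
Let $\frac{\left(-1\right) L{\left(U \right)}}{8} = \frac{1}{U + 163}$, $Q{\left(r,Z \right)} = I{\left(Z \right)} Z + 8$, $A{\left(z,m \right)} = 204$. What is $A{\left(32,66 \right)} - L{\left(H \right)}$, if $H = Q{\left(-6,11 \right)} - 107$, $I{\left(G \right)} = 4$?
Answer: $\frac{5510}{27} \approx 204.07$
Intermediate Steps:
$Q{\left(r,Z \right)} = 8 + 4 Z$ ($Q{\left(r,Z \right)} = 4 Z + 8 = 8 + 4 Z$)
$H = -55$ ($H = \left(8 + 4 \cdot 11\right) - 107 = \left(8 + 44\right) - 107 = 52 - 107 = -55$)
$L{\left(U \right)} = - \frac{8}{163 + U}$ ($L{\left(U \right)} = - \frac{8}{U + 163} = - \frac{8}{163 + U}$)
$A{\left(32,66 \right)} - L{\left(H \right)} = 204 - - \frac{8}{163 - 55} = 204 - - \frac{8}{108} = 204 - \left(-8\right) \frac{1}{108} = 204 - - \frac{2}{27} = 204 + \frac{2}{27} = \frac{5510}{27}$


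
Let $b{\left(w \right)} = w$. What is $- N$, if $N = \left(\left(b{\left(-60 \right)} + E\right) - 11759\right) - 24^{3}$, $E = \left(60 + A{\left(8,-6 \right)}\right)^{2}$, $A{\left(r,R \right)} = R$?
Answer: $22727$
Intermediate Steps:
$E = 2916$ ($E = \left(60 - 6\right)^{2} = 54^{2} = 2916$)
$N = -22727$ ($N = \left(\left(-60 + 2916\right) - 11759\right) - 24^{3} = \left(2856 - 11759\right) - 13824 = -8903 - 13824 = -22727$)
$- N = \left(-1\right) \left(-22727\right) = 22727$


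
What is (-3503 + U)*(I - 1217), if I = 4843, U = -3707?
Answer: -26143460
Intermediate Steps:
(-3503 + U)*(I - 1217) = (-3503 - 3707)*(4843 - 1217) = -7210*3626 = -26143460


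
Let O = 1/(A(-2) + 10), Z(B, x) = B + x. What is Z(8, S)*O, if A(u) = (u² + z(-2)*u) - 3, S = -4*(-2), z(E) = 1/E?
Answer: 4/3 ≈ 1.3333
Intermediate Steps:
S = 8
A(u) = -3 + u² - u/2 (A(u) = (u² + u/(-2)) - 3 = (u² - u/2) - 3 = -3 + u² - u/2)
O = 1/12 (O = 1/((-3 + (-2)² - ½*(-2)) + 10) = 1/((-3 + 4 + 1) + 10) = 1/(2 + 10) = 1/12 ≈ 0.083333)
Z(8, S)*O = (8 + 8)*(1/12) = 16*(1/12) = 4/3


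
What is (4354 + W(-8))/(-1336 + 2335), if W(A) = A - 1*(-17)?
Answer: 4363/999 ≈ 4.3674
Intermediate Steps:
W(A) = 17 + A (W(A) = A + 17 = 17 + A)
(4354 + W(-8))/(-1336 + 2335) = (4354 + (17 - 8))/(-1336 + 2335) = (4354 + 9)/999 = 4363*(1/999) = 4363/999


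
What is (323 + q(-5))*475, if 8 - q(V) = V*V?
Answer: 145350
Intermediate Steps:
q(V) = 8 - V**2 (q(V) = 8 - V*V = 8 - V**2)
(323 + q(-5))*475 = (323 + (8 - 1*(-5)**2))*475 = (323 + (8 - 1*25))*475 = (323 + (8 - 25))*475 = (323 - 17)*475 = 306*475 = 145350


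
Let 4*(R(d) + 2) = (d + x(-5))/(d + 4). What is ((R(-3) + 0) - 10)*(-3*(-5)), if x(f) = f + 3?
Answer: -795/4 ≈ -198.75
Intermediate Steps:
x(f) = 3 + f
R(d) = -2 + (-2 + d)/(4*(4 + d)) (R(d) = -2 + ((d + (3 - 5))/(d + 4))/4 = -2 + ((d - 2)/(4 + d))/4 = -2 + ((-2 + d)/(4 + d))/4 = -2 + (-2 + d)/(4*(4 + d)))
((R(-3) + 0) - 10)*(-3*(-5)) = (((-34 - 7*(-3))/(4*(4 - 3)) + 0) - 10)*(-3*(-5)) = (((¼)*(-34 + 21)/1 + 0) - 10)*15 = (((¼)*1*(-13) + 0) - 10)*15 = ((-13/4 + 0) - 10)*15 = (-13/4 - 10)*15 = -53/4*15 = -795/4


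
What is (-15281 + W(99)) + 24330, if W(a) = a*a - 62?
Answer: 18788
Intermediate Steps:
W(a) = -62 + a² (W(a) = a² - 62 = -62 + a²)
(-15281 + W(99)) + 24330 = (-15281 + (-62 + 99²)) + 24330 = (-15281 + (-62 + 9801)) + 24330 = (-15281 + 9739) + 24330 = -5542 + 24330 = 18788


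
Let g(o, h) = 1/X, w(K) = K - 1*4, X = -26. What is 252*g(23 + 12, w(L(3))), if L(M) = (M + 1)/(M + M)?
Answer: -126/13 ≈ -9.6923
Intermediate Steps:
L(M) = (1 + M)/(2*M) (L(M) = (1 + M)/((2*M)) = (1 + M)*(1/(2*M)) = (1 + M)/(2*M))
w(K) = -4 + K (w(K) = K - 4 = -4 + K)
g(o, h) = -1/26 (g(o, h) = 1/(-26) = -1/26)
252*g(23 + 12, w(L(3))) = 252*(-1/26) = -126/13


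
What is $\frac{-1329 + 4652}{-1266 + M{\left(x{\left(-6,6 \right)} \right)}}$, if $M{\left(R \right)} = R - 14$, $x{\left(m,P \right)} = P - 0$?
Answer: $- \frac{3323}{1274} \approx -2.6083$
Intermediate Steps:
$x{\left(m,P \right)} = P$ ($x{\left(m,P \right)} = P + 0 = P$)
$M{\left(R \right)} = -14 + R$ ($M{\left(R \right)} = R - 14 = -14 + R$)
$\frac{-1329 + 4652}{-1266 + M{\left(x{\left(-6,6 \right)} \right)}} = \frac{-1329 + 4652}{-1266 + \left(-14 + 6\right)} = \frac{3323}{-1266 - 8} = \frac{3323}{-1274} = 3323 \left(- \frac{1}{1274}\right) = - \frac{3323}{1274}$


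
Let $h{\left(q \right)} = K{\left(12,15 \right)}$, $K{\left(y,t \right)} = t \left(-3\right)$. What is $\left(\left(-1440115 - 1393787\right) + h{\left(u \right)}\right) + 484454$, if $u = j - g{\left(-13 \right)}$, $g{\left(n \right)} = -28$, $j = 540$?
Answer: $-2349493$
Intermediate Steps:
$u = 568$ ($u = 540 - -28 = 540 + 28 = 568$)
$K{\left(y,t \right)} = - 3 t$
$h{\left(q \right)} = -45$ ($h{\left(q \right)} = \left(-3\right) 15 = -45$)
$\left(\left(-1440115 - 1393787\right) + h{\left(u \right)}\right) + 484454 = \left(\left(-1440115 - 1393787\right) - 45\right) + 484454 = \left(-2833902 - 45\right) + 484454 = -2833947 + 484454 = -2349493$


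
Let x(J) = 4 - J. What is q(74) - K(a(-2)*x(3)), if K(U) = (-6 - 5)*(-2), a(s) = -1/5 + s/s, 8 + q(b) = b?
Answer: 44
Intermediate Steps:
q(b) = -8 + b
a(s) = 4/5 (a(s) = -1*1/5 + 1 = -1/5 + 1 = 4/5)
K(U) = 22 (K(U) = -11*(-2) = 22)
q(74) - K(a(-2)*x(3)) = (-8 + 74) - 1*22 = 66 - 22 = 44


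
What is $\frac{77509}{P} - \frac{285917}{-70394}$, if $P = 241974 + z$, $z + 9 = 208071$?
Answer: $\frac{67064555779}{15839917092} \approx 4.2339$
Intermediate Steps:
$z = 208062$ ($z = -9 + 208071 = 208062$)
$P = 450036$ ($P = 241974 + 208062 = 450036$)
$\frac{77509}{P} - \frac{285917}{-70394} = \frac{77509}{450036} - \frac{285917}{-70394} = 77509 \cdot \frac{1}{450036} - - \frac{285917}{70394} = \frac{77509}{450036} + \frac{285917}{70394} = \frac{67064555779}{15839917092}$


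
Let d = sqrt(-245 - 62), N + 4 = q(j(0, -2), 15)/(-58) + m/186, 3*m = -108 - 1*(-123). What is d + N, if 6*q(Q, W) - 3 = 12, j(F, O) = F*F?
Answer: -43327/10788 + I*sqrt(307) ≈ -4.0162 + 17.521*I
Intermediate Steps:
j(F, O) = F**2
q(Q, W) = 5/2 (q(Q, W) = 1/2 + (1/6)*12 = 1/2 + 2 = 5/2)
m = 5 (m = (-108 - 1*(-123))/3 = (-108 + 123)/3 = (1/3)*15 = 5)
N = -43327/10788 (N = -4 + ((5/2)/(-58) + 5/186) = -4 + ((5/2)*(-1/58) + 5*(1/186)) = -4 + (-5/116 + 5/186) = -4 - 175/10788 = -43327/10788 ≈ -4.0162)
d = I*sqrt(307) (d = sqrt(-307) = I*sqrt(307) ≈ 17.521*I)
d + N = I*sqrt(307) - 43327/10788 = -43327/10788 + I*sqrt(307)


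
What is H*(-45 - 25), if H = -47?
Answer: 3290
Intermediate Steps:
H*(-45 - 25) = -47*(-45 - 25) = -47*(-70) = 3290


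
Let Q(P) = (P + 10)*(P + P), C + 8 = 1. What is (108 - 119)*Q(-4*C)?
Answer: -23408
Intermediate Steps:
C = -7 (C = -8 + 1 = -7)
Q(P) = 2*P*(10 + P) (Q(P) = (10 + P)*(2*P) = 2*P*(10 + P))
(108 - 119)*Q(-4*C) = (108 - 119)*(2*(-4*(-7))*(10 - 4*(-7))) = -22*28*(10 + 28) = -22*28*38 = -11*2128 = -23408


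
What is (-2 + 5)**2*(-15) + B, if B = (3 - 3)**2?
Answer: -135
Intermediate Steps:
B = 0 (B = 0**2 = 0)
(-2 + 5)**2*(-15) + B = (-2 + 5)**2*(-15) + 0 = 3**2*(-15) + 0 = 9*(-15) + 0 = -135 + 0 = -135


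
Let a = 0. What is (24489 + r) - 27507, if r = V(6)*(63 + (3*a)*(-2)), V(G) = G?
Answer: -2640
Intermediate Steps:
r = 378 (r = 6*(63 + (3*0)*(-2)) = 6*(63 + 0*(-2)) = 6*(63 + 0) = 6*63 = 378)
(24489 + r) - 27507 = (24489 + 378) - 27507 = 24867 - 27507 = -2640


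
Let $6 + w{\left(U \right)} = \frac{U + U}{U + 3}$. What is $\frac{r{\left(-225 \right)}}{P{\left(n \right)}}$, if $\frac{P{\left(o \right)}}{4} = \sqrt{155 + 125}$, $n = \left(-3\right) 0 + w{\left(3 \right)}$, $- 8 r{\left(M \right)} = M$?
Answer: $\frac{45 \sqrt{70}}{896} \approx 0.4202$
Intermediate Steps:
$r{\left(M \right)} = - \frac{M}{8}$
$w{\left(U \right)} = -6 + \frac{2 U}{3 + U}$ ($w{\left(U \right)} = -6 + \frac{U + U}{U + 3} = -6 + \frac{2 U}{3 + U}$)
$n = -5$ ($n = \left(-3\right) 0 + \frac{2 \left(-9 - 6\right)}{3 + 3} = 0 + \frac{2 \left(-9 - 6\right)}{6} = 0 + 2 \cdot \frac{1}{6} \left(-15\right) = 0 - 5 = -5$)
$P{\left(o \right)} = 8 \sqrt{70}$ ($P{\left(o \right)} = 4 \sqrt{155 + 125} = 4 \sqrt{280} = 4 \cdot 2 \sqrt{70} = 8 \sqrt{70}$)
$\frac{r{\left(-225 \right)}}{P{\left(n \right)}} = \frac{\left(- \frac{1}{8}\right) \left(-225\right)}{8 \sqrt{70}} = \frac{225 \frac{\sqrt{70}}{560}}{8} = \frac{45 \sqrt{70}}{896}$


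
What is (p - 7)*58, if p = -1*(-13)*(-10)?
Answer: -7946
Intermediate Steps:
p = -130 (p = 13*(-10) = -130)
(p - 7)*58 = (-130 - 7)*58 = -137*58 = -7946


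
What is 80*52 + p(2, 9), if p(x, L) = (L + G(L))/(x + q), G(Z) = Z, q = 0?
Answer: 4169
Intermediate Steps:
p(x, L) = 2*L/x (p(x, L) = (L + L)/(x + 0) = (2*L)/x = 2*L/x)
80*52 + p(2, 9) = 80*52 + 2*9/2 = 4160 + 2*9*(1/2) = 4160 + 9 = 4169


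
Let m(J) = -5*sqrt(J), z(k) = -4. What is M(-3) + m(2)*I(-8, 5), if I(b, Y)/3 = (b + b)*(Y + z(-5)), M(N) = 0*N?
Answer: 240*sqrt(2) ≈ 339.41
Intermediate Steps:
M(N) = 0
I(b, Y) = 6*b*(-4 + Y) (I(b, Y) = 3*((b + b)*(Y - 4)) = 3*((2*b)*(-4 + Y)) = 3*(2*b*(-4 + Y)) = 6*b*(-4 + Y))
M(-3) + m(2)*I(-8, 5) = 0 + (-5*sqrt(2))*(6*(-8)*(-4 + 5)) = 0 + (-5*sqrt(2))*(6*(-8)*1) = 0 - 5*sqrt(2)*(-48) = 0 + 240*sqrt(2) = 240*sqrt(2)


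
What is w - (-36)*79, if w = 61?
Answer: 2905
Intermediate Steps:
w - (-36)*79 = 61 - (-36)*79 = 61 - 36*(-79) = 61 + 2844 = 2905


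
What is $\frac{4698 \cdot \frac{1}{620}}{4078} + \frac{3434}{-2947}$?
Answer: $- \frac{4334271617}{3725538460} \approx -1.1634$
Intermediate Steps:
$\frac{4698 \cdot \frac{1}{620}}{4078} + \frac{3434}{-2947} = 4698 \cdot \frac{1}{620} \cdot \frac{1}{4078} + 3434 \left(- \frac{1}{2947}\right) = \frac{2349}{310} \cdot \frac{1}{4078} - \frac{3434}{2947} = \frac{2349}{1264180} - \frac{3434}{2947} = - \frac{4334271617}{3725538460}$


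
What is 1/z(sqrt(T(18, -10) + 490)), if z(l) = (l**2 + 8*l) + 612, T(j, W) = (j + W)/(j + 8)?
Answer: 93145/100022866 - 26*sqrt(82862)/50011433 ≈ 0.00078159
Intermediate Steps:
T(j, W) = (W + j)/(8 + j)
z(l) = 612 + l**2 + 8*l
1/z(sqrt(T(18, -10) + 490)) = 1/(612 + (sqrt((-10 + 18)/(8 + 18) + 490))**2 + 8*sqrt((-10 + 18)/(8 + 18) + 490)) = 1/(612 + (sqrt(8/26 + 490))**2 + 8*sqrt(8/26 + 490)) = 1/(612 + (sqrt((1/26)*8 + 490))**2 + 8*sqrt((1/26)*8 + 490)) = 1/(612 + (sqrt(4/13 + 490))**2 + 8*sqrt(4/13 + 490)) = 1/(612 + (sqrt(6374/13))**2 + 8*sqrt(6374/13)) = 1/(612 + (sqrt(82862)/13)**2 + 8*(sqrt(82862)/13)) = 1/(612 + 6374/13 + 8*sqrt(82862)/13) = 1/(14330/13 + 8*sqrt(82862)/13)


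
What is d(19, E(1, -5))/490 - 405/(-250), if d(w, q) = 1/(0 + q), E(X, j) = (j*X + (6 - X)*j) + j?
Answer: 13891/8575 ≈ 1.6199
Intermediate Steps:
E(X, j) = j + X*j + j*(6 - X) (E(X, j) = (X*j + j*(6 - X)) + j = j + X*j + j*(6 - X))
d(w, q) = 1/q
d(19, E(1, -5))/490 - 405/(-250) = 1/((7*(-5))*490) - 405/(-250) = (1/490)/(-35) - 405*(-1/250) = -1/35*1/490 + 81/50 = -1/17150 + 81/50 = 13891/8575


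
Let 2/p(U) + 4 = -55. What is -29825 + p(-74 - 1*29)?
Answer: -1759677/59 ≈ -29825.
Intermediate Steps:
p(U) = -2/59 (p(U) = 2/(-4 - 55) = 2/(-59) = 2*(-1/59) = -2/59)
-29825 + p(-74 - 1*29) = -29825 - 2/59 = -1759677/59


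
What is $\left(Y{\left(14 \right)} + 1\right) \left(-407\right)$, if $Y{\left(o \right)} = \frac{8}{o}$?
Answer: $- \frac{4477}{7} \approx -639.57$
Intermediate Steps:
$\left(Y{\left(14 \right)} + 1\right) \left(-407\right) = \left(\frac{8}{14} + 1\right) \left(-407\right) = \left(8 \cdot \frac{1}{14} + 1\right) \left(-407\right) = \left(\frac{4}{7} + 1\right) \left(-407\right) = \frac{11}{7} \left(-407\right) = - \frac{4477}{7}$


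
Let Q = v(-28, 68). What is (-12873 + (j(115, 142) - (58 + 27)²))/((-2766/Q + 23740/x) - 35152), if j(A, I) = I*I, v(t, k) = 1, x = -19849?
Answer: -655017/376329061 ≈ -0.0017405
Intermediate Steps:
Q = 1
j(A, I) = I²
(-12873 + (j(115, 142) - (58 + 27)²))/((-2766/Q + 23740/x) - 35152) = (-12873 + (142² - (58 + 27)²))/((-2766/1 + 23740/(-19849)) - 35152) = (-12873 + (20164 - 1*85²))/((-2766*1 + 23740*(-1/19849)) - 35152) = (-12873 + (20164 - 1*7225))/((-2766 - 23740/19849) - 35152) = (-12873 + (20164 - 7225))/(-54926074/19849 - 35152) = (-12873 + 12939)/(-752658122/19849) = 66*(-19849/752658122) = -655017/376329061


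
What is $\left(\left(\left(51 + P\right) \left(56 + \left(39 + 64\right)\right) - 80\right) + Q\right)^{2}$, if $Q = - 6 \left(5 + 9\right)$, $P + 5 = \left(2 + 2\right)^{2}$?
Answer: $93973636$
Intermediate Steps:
$P = 11$ ($P = -5 + \left(2 + 2\right)^{2} = -5 + 4^{2} = -5 + 16 = 11$)
$Q = -84$ ($Q = \left(-6\right) 14 = -84$)
$\left(\left(\left(51 + P\right) \left(56 + \left(39 + 64\right)\right) - 80\right) + Q\right)^{2} = \left(\left(\left(51 + 11\right) \left(56 + \left(39 + 64\right)\right) - 80\right) - 84\right)^{2} = \left(\left(62 \left(56 + 103\right) - 80\right) - 84\right)^{2} = \left(\left(62 \cdot 159 - 80\right) - 84\right)^{2} = \left(\left(9858 - 80\right) - 84\right)^{2} = \left(9778 - 84\right)^{2} = 9694^{2} = 93973636$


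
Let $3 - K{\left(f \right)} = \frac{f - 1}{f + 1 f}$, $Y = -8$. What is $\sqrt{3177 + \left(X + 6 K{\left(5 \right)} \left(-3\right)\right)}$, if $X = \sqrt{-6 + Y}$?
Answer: $\frac{\sqrt{78255 + 25 i \sqrt{14}}}{5} \approx 55.948 + 0.033439 i$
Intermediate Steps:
$K{\left(f \right)} = 3 - \frac{-1 + f}{2 f}$ ($K{\left(f \right)} = 3 - \frac{f - 1}{f + 1 f} = 3 - \frac{-1 + f}{f + f} = 3 - \frac{-1 + f}{2 f}$)
$X = i \sqrt{14}$ ($X = \sqrt{-6 - 8} = \sqrt{-14} = i \sqrt{14} \approx 3.7417 i$)
$\sqrt{3177 + \left(X + 6 K{\left(5 \right)} \left(-3\right)\right)} = \sqrt{3177 + \left(i \sqrt{14} + 6 \frac{1 + 5 \cdot 5}{2 \cdot 5} \left(-3\right)\right)} = \sqrt{3177 + \left(i \sqrt{14} + 6 \cdot \frac{1}{2} \cdot \frac{1}{5} \left(1 + 25\right) \left(-3\right)\right)} = \sqrt{3177 + \left(i \sqrt{14} + 6 \cdot \frac{1}{2} \cdot \frac{1}{5} \cdot 26 \left(-3\right)\right)} = \sqrt{3177 + \left(i \sqrt{14} + 6 \cdot \frac{13}{5} \left(-3\right)\right)} = \sqrt{3177 + \left(i \sqrt{14} + 6 \left(- \frac{39}{5}\right)\right)} = \sqrt{3177 - \left(\frac{234}{5} - i \sqrt{14}\right)} = \sqrt{\frac{15651}{5} + i \sqrt{14}}$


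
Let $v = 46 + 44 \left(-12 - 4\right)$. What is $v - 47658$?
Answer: $-48316$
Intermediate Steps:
$v = -658$ ($v = 46 + 44 \left(-16\right) = 46 - 704 = -658$)
$v - 47658 = -658 - 47658 = -48316$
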